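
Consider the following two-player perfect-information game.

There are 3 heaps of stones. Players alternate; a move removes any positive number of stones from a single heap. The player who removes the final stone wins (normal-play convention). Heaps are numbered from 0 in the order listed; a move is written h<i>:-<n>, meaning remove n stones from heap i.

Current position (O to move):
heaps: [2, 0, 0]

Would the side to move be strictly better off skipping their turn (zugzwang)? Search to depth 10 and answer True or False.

p1 O@[(2,0,0)]: h0:-1[(1,0,0)]-1 h0:-2[(0,0,0)]+1*
p2 X@[(0,0,0)] terminal -1; root [(2,0,0)] d10
if O skipped the turn, X would face:
~ p1 X@[(2,0,0)]: h0:-1[(1,0,0)]-1 h0:-2[(0,0,0)]+1*
~ p2 O@[(0,0,0)] terminal -1; root [(2,0,0)] d10
compare (O): move=+1 vs pass=-1

zugzwang((2,0,0), O) = False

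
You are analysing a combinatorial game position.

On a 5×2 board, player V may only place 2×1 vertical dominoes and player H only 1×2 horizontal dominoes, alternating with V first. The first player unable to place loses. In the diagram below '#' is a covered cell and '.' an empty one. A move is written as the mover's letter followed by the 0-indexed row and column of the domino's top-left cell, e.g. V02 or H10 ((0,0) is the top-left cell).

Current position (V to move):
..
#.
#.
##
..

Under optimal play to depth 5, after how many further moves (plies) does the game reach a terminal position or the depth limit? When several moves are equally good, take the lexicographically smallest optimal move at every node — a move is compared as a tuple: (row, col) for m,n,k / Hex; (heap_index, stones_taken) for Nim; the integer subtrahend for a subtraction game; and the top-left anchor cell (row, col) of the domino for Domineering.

PV length from [../#./#./##/..]: 2 plies

p1 V@[../#./#./##/..]: V01[.#/##/#./##/..]-1* V11[../##/##/##/..]-1
p2 H@[.#/##/#./##/..]: H40[.#/##/#./##/##]+1*
p3 V@[.#/##/#./##/##] terminal -1; root [../#./#./##/..] d5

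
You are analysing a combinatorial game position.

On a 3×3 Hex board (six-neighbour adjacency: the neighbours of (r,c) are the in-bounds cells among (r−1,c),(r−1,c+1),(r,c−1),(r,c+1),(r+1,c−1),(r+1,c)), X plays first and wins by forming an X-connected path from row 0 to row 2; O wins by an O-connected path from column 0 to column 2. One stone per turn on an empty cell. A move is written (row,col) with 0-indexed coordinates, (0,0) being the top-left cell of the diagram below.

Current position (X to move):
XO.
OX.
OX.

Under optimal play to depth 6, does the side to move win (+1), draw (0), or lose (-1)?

ply 1, X at XO./OX./OX. | (0,2)=+1→XOX/OX./OX.*; (1,2)=-1→XO./OXX/OX.; (2,2)=-1→XO./OX./OXX
ply 2: XOX/OX./OX. is terminal -1 (O); from XO./OX./OX. depth 6

value(XO./OX./OX., X) = +1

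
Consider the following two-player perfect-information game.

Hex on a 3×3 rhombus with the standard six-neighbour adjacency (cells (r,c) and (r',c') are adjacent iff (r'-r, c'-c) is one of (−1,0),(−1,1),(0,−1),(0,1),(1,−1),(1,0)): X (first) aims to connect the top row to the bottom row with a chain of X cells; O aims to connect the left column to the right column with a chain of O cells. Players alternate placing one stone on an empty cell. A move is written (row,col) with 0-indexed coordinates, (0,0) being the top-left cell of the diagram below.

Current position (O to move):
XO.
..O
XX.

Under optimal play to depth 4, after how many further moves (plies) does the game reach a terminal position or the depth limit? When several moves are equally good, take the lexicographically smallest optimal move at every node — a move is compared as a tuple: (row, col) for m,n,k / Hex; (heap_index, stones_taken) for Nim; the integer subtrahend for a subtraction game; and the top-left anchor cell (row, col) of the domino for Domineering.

ply 1, O at XO./..O/XX. | (0,2)=-1→XOO/..O/XX.; (1,0)=+1→XO./O.O/XX.*; (1,1)=-1→XO./.OO/XX.; (2,2)=-1→XO./..O/XXO
ply 2, X at XO./O.O/XX. | (0,2)=-1→XOX/O.O/XX.*; (1,1)=-1→XO./OXO/XX.; (2,2)=-1→XO./O.O/XXX
ply 3, O at XOX/O.O/XX. | (1,1)=+1→XOX/OOO/XX.*; (2,2)=-1→XOX/O.O/XXO
ply 4: XOX/OOO/XX. is terminal -1 (X); from XO./..O/XX. depth 4

PV length from [XO./..O/XX.]: 3 plies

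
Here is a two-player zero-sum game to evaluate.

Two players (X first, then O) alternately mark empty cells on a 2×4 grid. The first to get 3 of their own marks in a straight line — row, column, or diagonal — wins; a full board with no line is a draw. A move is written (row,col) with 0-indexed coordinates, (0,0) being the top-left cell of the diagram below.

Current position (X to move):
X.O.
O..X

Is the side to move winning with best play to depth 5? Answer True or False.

X winning at [X.O./O..X]: False

p1 X@[X.O./O..X]: (0,1)[XXO./O..X]+0* (0,3)[X.OX/O..X]+0 (1,1)[X.O./OX.X]+0 (1,2)[X.O./O.XX]+0
p2 O@[XXO./O..X]: (0,3)[XXOO/O..X]+0* (1,1)[XXO./OO.X]+0 (1,2)[XXO./O.OX]+0
p3 X@[XXOO/O..X]: (1,1)[XXOO/OX.X]+0* (1,2)[XXOO/O.XX]+0
p4 O@[XXOO/OX.X]: (1,2)[XXOO/OXOX]+0*
p5 X@[XXOO/OXOX] terminal +0; root [X.O./O..X] d5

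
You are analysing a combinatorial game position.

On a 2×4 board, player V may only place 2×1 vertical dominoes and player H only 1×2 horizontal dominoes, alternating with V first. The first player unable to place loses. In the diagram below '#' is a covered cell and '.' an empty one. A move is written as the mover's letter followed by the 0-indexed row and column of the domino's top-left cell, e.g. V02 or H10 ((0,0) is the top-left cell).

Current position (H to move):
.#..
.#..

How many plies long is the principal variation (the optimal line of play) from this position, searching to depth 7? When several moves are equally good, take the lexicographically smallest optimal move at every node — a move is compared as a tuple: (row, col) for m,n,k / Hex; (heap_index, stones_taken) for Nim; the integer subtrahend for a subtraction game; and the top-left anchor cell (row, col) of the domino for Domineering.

PV length from [.#../.#..]: 3 plies

p1 H@[.#../.#..]: H02[.###/.#..]+1* H12[.#../.###]+1
p2 V@[.###/.#..]: V00[####/##..]-1*
p3 H@[####/##..]: H12[####/####]+1*
p4 V@[####/####] terminal -1; root [.#../.#..] d7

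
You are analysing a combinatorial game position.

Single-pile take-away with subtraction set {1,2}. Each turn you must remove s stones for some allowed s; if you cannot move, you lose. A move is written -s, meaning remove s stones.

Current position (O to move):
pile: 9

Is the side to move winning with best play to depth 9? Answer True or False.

O winning at [9]: False

p1 O@[9]: -1[8]-1* -2[7]-1
p2 X@[8]: -1[7]-1 -2[6]+1*
p3 O@[6]: -1[5]-1* -2[4]-1
p4 X@[5]: -1[4]-1 -2[3]+1*
p5 O@[3]: -1[2]-1* -2[1]-1
p6 X@[2]: -1[1]-1 -2[0]+1*
p7 O@[0] terminal -1; root [9] d9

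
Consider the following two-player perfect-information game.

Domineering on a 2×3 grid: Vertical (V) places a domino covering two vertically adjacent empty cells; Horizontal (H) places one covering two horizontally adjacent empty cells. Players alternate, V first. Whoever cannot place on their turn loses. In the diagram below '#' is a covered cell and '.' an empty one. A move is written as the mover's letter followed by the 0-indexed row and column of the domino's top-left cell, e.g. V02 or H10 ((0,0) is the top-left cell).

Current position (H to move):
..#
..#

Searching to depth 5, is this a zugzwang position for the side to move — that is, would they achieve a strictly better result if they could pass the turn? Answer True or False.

p1 H@[..#/..#]: H00[###/..#]+1* H10[..#/###]+1
p2 V@[###/..#] terminal -1; root [..#/..#] d5
suppose H passes — search the same position with V to move:
pass> p1 V@[..#/..#]: V00[#.#/#.#]+1* V01[.##/.##]+1
pass> p2 H@[#.#/#.#] terminal -1; root [..#/..#] d5
for H: play +1, pass -1

zugzwang(..#/..#, H) = False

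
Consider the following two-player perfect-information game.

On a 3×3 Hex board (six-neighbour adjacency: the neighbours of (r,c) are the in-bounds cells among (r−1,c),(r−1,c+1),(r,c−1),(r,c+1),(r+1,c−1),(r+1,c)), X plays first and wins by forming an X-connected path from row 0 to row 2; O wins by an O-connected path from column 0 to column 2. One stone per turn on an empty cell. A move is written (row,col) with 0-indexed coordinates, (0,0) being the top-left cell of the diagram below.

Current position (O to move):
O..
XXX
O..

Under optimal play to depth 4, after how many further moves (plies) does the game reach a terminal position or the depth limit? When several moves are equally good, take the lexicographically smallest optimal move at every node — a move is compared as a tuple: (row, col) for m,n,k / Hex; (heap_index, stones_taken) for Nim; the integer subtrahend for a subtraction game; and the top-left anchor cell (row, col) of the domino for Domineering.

p1 O@[O../XXX/O..]: (0,1)[OO./XXX/O..]-1* (0,2)[O.O/XXX/O..]-1 (2,1)[O../XXX/OO.]-1 (2,2)[O../XXX/O.O]-1
p2 X@[OO./XXX/O..]: (0,2)[OOX/XXX/O..]+1* (2,1)[OO./XXX/OX.]-1 (2,2)[OO./XXX/O.X]-1
p3 O@[OOX/XXX/O..]: (2,1)[OOX/XXX/OO.]-1* (2,2)[OOX/XXX/O.O]-1
p4 X@[OOX/XXX/OO.]: (2,2)[OOX/XXX/OOX]+1*
p5 O@[OOX/XXX/OOX] terminal -1; root [O../XXX/O..] d4

PV length from [O../XXX/O..]: 4 plies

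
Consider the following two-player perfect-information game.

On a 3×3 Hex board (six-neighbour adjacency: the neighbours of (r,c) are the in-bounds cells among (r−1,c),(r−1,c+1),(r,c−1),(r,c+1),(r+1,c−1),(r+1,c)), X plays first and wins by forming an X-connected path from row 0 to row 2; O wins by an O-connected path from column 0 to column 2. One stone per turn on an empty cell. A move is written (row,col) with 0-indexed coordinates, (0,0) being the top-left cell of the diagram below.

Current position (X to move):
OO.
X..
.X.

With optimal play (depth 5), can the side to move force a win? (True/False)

ply 1, X at OO./X../.X. | (0,2)=+1→OOX/X../.X.*; (1,1)=-1→OO./XX./.X.; (1,2)=-1→OO./X.X/.X.; (2,0)=-1→OO./X../XX.; (2,2)=-1→OO./X../.XX
ply 2, O at OOX/X../.X. | (1,1)=-1→OOX/XO./.X.*; (1,2)=-1→OOX/X.O/.X.; (2,0)=-1→OOX/X../OX.; (2,2)=-1→OOX/X../.XO
ply 3, X at OOX/XO./.X. | (1,2)=+1→OOX/XOX/.X.*; (2,0)=-1→OOX/XO./XX.; (2,2)=-1→OOX/XO./.XX
ply 4: OOX/XOX/.X. is terminal -1 (O); from OO./X../.X. depth 5

X winning at [OO./X../.X.]: True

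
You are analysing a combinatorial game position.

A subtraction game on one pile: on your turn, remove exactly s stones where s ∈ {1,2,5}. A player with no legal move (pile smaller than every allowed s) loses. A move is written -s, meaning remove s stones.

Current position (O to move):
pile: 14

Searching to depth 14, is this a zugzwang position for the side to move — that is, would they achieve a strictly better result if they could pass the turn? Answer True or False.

zugzwang(14, O) = False

[14] O move#1: -1:-1/13, -2:+1/12*, -5:+1/9
[12] X move#2: -1:-1/11*, -2:-1/10, -5:-1/7
[11] O move#3: -1:-1/10, -2:+1/9*, -5:+1/6
[9] X move#4: -1:-1/8*, -2:-1/7, -5:-1/4
[8] O move#5: -1:-1/7, -2:+1/6*, -5:+1/3
[6] X move#6: -1:-1/5*, -2:-1/4, -5:-1/1
[5] O move#7: -1:-1/4, -2:+1/3*, -5:+1/0
[3] X move#8: -1:-1/2*, -2:-1/1
[2] O move#9: -1:-1/1, -2:+1/0*
[0] end (terminal -1, X#10); searched 14 to 14
if O skipped the turn, X would face:
~ [14] X move#1: -1:-1/13, -2:+1/12*, -5:+1/9
~ [12] O move#2: -1:-1/11*, -2:-1/10, -5:-1/7
~ [11] X move#3: -1:-1/10, -2:+1/9*, -5:+1/6
~ [9] O move#4: -1:-1/8*, -2:-1/7, -5:-1/4
~ [8] X move#5: -1:-1/7, -2:+1/6*, -5:+1/3
~ [6] O move#6: -1:-1/5*, -2:-1/4, -5:-1/1
~ [5] X move#7: -1:-1/4, -2:+1/3*, -5:+1/0
~ [3] O move#8: -1:-1/2*, -2:-1/1
~ [2] X move#9: -1:-1/1, -2:+1/0*
~ [0] end (terminal -1, O#10); searched 14 to 14
compare (O): move=+1 vs pass=-1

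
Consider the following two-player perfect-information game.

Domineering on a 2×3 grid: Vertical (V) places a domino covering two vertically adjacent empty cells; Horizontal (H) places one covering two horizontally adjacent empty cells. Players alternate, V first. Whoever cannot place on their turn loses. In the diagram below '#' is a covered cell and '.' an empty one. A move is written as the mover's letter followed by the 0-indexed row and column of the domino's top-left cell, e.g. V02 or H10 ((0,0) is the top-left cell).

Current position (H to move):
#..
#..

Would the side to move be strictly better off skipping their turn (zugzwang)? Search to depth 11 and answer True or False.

p1 H@[#../#..]: H01[###/#..]+1* H11[#../###]+1
p2 V@[###/#..] terminal -1; root [#../#..] d11
if H skipped the turn, V would face:
~ p1 V@[#../#..]: V01[##./##.]+1* V02[#.#/#.#]+1
~ p2 H@[##./##.] terminal -1; root [#../#..] d11
compare (H): move=+1 vs pass=-1

zugzwang(#../#.., H) = False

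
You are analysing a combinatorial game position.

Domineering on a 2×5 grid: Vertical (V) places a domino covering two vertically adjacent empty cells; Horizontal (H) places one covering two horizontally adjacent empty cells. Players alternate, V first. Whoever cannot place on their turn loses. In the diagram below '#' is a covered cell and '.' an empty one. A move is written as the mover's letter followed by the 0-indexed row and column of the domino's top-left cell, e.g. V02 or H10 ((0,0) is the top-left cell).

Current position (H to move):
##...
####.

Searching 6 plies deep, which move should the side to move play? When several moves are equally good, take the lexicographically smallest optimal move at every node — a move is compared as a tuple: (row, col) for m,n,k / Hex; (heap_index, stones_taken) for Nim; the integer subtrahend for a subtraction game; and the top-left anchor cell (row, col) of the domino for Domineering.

[##.../####.] H move#1: H02:-1/####./####., H03:+1/##.##/####.*
[##.##/####.] end (terminal -1, V#2); searched ##.../####. to 6

H's best at [##.../####.]: H03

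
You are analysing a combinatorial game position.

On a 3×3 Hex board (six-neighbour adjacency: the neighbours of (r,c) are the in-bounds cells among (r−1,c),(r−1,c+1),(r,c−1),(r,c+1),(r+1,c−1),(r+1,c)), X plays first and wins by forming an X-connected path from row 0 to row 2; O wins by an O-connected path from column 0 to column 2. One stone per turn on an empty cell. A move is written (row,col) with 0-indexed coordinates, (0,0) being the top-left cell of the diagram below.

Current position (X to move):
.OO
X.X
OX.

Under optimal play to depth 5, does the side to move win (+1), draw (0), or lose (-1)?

value(.OO/X.X/OX., X) = -1

[.OO/X.X/OX.] X move#1: (0,0):-1/XOO/X.X/OX.*, (1,1):-1/.OO/XXX/OX., (2,2):-1/.OO/X.X/OXX
[XOO/X.X/OX.] O move#2: (1,1):+1/XOO/XOX/OX.*, (2,2):-1/XOO/X.X/OXO
[XOO/XOX/OX.] end (terminal -1, X#3); searched .OO/X.X/OX. to 5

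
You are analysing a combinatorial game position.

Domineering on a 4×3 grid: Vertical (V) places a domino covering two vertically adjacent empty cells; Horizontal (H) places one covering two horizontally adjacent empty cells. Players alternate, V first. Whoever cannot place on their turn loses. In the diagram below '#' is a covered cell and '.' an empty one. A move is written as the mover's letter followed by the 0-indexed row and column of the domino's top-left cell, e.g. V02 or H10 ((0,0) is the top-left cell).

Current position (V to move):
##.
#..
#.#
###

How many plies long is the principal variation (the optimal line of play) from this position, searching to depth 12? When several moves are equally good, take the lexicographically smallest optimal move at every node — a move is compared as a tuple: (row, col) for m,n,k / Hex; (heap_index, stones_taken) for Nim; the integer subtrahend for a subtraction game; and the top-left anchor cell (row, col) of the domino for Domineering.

PV length from [##./#../#.#/###]: 1 ply

[##./#../#.#/###] V move#1: V02:+1/###/#.#/#.#/###*, V11:+1/##./##./###/###
[###/#.#/#.#/###] end (terminal -1, H#2); searched ##./#../#.#/### to 12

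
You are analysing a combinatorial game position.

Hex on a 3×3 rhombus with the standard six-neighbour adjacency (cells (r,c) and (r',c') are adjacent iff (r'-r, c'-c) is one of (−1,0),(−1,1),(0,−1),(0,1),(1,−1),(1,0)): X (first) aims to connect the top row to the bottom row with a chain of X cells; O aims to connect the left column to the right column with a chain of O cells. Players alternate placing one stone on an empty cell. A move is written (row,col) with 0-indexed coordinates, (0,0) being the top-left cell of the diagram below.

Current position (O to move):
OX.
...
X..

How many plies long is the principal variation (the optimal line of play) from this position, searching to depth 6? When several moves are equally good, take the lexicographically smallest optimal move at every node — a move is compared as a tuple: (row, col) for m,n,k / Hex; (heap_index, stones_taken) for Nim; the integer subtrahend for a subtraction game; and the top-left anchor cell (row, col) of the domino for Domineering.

PV length from [OX./.../X..]: 2 plies

ply 1, O at OX./.../X.. | (0,2)=-1→OXO/.../X..*; (1,0)=-1→OX./O../X..; (1,1)=-1→OX./.O./X..; (1,2)=-1→OX./..O/X..; (2,1)=-1→OX./.../XO.; (2,2)=-1→OX./.../X.O
ply 2, X at OXO/.../X.. | (1,0)=+1→OXO/X../X..*; (1,1)=+1→OXO/.X./X..; (1,2)=+1→OXO/..X/X..; (2,1)=+1→OXO/.../XX.; (2,2)=+1→OXO/.../X.X
ply 3: OXO/X../X.. is terminal -1 (O); from OX./.../X.. depth 6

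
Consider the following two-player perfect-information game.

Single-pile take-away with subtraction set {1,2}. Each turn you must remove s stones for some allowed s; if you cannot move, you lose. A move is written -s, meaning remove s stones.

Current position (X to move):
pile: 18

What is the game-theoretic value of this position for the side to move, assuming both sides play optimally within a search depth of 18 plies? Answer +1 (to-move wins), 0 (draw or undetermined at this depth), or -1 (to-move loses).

value(18, X) = -1

[18] X move#1: -1:-1/17*, -2:-1/16
[17] O move#2: -1:-1/16, -2:+1/15*
[15] X move#3: -1:-1/14*, -2:-1/13
[14] O move#4: -1:-1/13, -2:+1/12*
[12] X move#5: -1:-1/11*, -2:-1/10
[11] O move#6: -1:-1/10, -2:+1/9*
[9] X move#7: -1:-1/8*, -2:-1/7
[8] O move#8: -1:-1/7, -2:+1/6*
[6] X move#9: -1:-1/5*, -2:-1/4
[5] O move#10: -1:-1/4, -2:+1/3*
[3] X move#11: -1:-1/2*, -2:-1/1
[2] O move#12: -1:-1/1, -2:+1/0*
[0] end (terminal -1, X#13); searched 18 to 18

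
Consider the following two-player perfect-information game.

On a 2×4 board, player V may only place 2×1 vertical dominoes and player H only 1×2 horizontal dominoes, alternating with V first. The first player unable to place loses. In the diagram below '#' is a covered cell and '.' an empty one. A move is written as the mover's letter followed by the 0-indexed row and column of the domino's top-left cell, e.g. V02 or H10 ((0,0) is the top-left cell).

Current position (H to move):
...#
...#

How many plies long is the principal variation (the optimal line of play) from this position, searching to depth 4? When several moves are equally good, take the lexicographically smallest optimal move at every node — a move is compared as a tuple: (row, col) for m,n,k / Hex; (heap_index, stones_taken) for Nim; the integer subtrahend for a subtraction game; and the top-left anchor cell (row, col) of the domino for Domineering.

PV length from [...#/...#]: 3 plies

[...#/...#] H move#1: H00:+1/##.#/...#*, H01:+1/.###/...#, H10:+1/...#/##.#, H11:+1/...#/.###
[##.#/...#] V move#2: V02:-1/####/..##*
[####/..##] H move#3: H10:+1/####/####*
[####/####] end (terminal -1, V#4); searched ...#/...# to 4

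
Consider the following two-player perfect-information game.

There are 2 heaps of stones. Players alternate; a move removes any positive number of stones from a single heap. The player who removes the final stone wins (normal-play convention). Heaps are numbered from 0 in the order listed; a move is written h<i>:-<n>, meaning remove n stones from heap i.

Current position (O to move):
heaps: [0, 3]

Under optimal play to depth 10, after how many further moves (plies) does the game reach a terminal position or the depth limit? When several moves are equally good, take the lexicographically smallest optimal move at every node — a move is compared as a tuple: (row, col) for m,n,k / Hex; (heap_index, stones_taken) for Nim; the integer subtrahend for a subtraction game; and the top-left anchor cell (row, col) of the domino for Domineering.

PV length from [(0,3)]: 1 ply

[(0,3)] O move#1: h1:-1:-1/(0,2), h1:-2:-1/(0,1), h1:-3:+1/(0,0)*
[(0,0)] end (terminal -1, X#2); searched (0,3) to 10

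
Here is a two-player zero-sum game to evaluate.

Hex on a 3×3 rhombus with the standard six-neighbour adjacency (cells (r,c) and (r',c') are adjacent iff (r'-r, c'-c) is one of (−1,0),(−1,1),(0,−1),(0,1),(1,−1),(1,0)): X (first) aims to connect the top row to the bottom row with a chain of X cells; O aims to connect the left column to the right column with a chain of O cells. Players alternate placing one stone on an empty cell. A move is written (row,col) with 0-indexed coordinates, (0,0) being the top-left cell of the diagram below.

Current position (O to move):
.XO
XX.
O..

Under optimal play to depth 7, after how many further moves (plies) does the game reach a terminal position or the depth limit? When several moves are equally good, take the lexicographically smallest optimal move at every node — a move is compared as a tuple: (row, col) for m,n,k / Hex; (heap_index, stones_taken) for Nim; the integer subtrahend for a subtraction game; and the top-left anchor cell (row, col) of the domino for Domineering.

[.XO/XX./O..] O move#1: (0,0):-1/OXO/XX./O.., (1,2):-1/.XO/XXO/O.., (2,1):+1/.XO/XX./OO.*, (2,2):-1/.XO/XX./O.O
[.XO/XX./OO.] X move#2: (0,0):-1/XXO/XX./OO.*, (1,2):-1/.XO/XXX/OO., (2,2):-1/.XO/XX./OOX
[XXO/XX./OO.] O move#3: (1,2):+1/XXO/XXO/OO.*, (2,2):+1/XXO/XX./OOO
[XXO/XXO/OO.] end (terminal -1, X#4); searched .XO/XX./O.. to 7

PV length from [.XO/XX./O..]: 3 plies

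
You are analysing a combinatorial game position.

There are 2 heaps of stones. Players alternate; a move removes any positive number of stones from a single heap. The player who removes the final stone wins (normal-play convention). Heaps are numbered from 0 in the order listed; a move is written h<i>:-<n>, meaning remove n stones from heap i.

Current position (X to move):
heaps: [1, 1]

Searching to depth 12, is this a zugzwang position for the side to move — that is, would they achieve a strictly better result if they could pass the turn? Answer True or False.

zugzwang((1,1), X) = True

p1 X@[(1,1)]: h0:-1[(0,1)]-1* h1:-1[(1,0)]-1
p2 O@[(0,1)]: h1:-1[(0,0)]+1*
p3 X@[(0,0)] terminal -1; root [(1,1)] d12
pass branch (O moves first from the same position):
  | p1 O@[(1,1)]: h0:-1[(0,1)]-1* h1:-1[(1,0)]-1
  | p2 X@[(0,1)]: h1:-1[(0,0)]+1*
  | p3 O@[(0,0)] terminal -1; root [(1,1)] d12
X moving scores -1; X passing scores +1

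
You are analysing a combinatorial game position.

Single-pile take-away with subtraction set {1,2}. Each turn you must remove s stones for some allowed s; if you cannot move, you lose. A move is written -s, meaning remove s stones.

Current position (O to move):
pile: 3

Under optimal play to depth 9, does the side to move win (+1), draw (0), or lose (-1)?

ply 1, O at 3 | -1=-1→2*; -2=-1→1
ply 2, X at 2 | -1=-1→1; -2=+1→0*
ply 3: 0 is terminal -1 (O); from 3 depth 9

value(3, O) = -1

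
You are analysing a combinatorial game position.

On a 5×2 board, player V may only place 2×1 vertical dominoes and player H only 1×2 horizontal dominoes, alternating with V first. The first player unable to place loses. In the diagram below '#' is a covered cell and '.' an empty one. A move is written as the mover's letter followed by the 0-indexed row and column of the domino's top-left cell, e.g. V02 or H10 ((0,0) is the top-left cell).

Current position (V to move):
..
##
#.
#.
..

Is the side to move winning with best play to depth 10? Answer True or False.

V winning at [../##/#./#./..]: False

ply 1, V at ../##/#./#./.. | V21=-1→../##/##/##/..*; V31=-1→../##/#./##/.#
ply 2, H at ../##/##/##/.. | H00=+1→##/##/##/##/..*; H40=+1→../##/##/##/##
ply 3: ##/##/##/##/.. is terminal -1 (V); from ../##/#./#./.. depth 10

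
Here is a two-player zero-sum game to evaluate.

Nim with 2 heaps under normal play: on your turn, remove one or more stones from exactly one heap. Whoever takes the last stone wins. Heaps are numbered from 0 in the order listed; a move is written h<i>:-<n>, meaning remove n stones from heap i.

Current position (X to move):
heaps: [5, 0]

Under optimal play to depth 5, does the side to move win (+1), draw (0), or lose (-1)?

ply 1, X at (5,0) | h0:-1=-1→(4,0); h0:-2=-1→(3,0); h0:-3=-1→(2,0); h0:-4=-1→(1,0); h0:-5=+1→(0,0)*
ply 2: (0,0) is terminal -1 (O); from (5,0) depth 5

value((5,0), X) = +1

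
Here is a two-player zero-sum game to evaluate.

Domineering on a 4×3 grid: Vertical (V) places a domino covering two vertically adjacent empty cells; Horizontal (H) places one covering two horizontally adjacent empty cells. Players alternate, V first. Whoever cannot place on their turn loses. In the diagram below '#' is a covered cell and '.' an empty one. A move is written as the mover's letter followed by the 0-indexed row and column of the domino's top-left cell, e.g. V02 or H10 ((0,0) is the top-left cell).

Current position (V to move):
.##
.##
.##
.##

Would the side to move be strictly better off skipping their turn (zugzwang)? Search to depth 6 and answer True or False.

[.##/.##/.##/.##] V move#1: V00:+1/###/###/.##/.##*, V10:+1/.##/###/###/.##, V20:+1/.##/.##/###/###
[###/###/.##/.##] end (terminal -1, H#2); searched .##/.##/.##/.## to 6
pass branch (H moves first from the same position):
  | [.##/.##/.##/.##] end (terminal -1, H#1); searched .##/.##/.##/.## to 6
V moving scores +1; V passing scores +1

zugzwang(.##/.##/.##/.##, V) = False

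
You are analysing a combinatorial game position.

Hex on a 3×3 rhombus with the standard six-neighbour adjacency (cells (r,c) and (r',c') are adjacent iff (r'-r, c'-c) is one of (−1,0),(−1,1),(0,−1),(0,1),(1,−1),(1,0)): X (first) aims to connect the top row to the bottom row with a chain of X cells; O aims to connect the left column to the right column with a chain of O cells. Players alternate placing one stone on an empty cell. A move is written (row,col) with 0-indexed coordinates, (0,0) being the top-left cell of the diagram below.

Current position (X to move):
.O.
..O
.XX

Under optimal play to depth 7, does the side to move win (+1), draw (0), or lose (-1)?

value(.O./..O/.XX, X) = -1

[.O./..O/.XX] X move#1: (0,0):-1/XO./..O/.XX*, (0,2):-1/.OX/..O/.XX, (1,0):-1/.O./X.O/.XX, (1,1):-1/.O./.XO/.XX, (2,0):-1/.O./..O/XXX
[XO./..O/.XX] O move#2: (0,2):-1/XOO/..O/.XX, (1,0):+1/XO./O.O/.XX*, (1,1):+1/XO./.OO/.XX, (2,0):-1/XO./..O/OXX
[XO./O.O/.XX] X move#3: (0,2):-1/XOX/O.O/.XX*, (1,1):-1/XO./OXO/.XX, (2,0):-1/XO./O.O/XXX
[XOX/O.O/.XX] O move#4: (1,1):+1/XOX/OOO/.XX*, (2,0):-1/XOX/O.O/OXX
[XOX/OOO/.XX] end (terminal -1, X#5); searched .O./..O/.XX to 7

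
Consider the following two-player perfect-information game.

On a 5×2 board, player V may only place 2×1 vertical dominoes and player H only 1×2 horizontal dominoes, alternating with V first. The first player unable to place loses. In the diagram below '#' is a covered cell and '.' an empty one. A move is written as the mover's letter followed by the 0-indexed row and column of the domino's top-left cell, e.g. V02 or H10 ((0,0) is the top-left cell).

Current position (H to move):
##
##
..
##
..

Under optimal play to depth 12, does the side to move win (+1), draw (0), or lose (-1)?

value(##/##/../##/.., H) = +1

p1 H@[##/##/../##/..]: H20[##/##/##/##/..]+1* H40[##/##/../##/##]+1
p2 V@[##/##/##/##/..] terminal -1; root [##/##/../##/..] d12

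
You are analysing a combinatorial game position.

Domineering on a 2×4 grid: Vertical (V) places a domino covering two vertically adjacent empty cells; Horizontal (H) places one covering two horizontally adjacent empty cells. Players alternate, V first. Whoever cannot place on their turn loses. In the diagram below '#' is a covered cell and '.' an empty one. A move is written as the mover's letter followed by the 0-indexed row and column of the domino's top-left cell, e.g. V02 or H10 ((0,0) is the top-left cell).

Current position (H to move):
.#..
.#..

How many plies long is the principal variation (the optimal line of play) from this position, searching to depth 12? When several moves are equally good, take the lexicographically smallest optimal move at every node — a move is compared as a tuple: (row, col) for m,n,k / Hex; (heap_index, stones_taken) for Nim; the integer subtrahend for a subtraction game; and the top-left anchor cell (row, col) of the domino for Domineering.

PV length from [.#../.#..]: 3 plies

[.#../.#..] H move#1: H02:+1/.###/.#..*, H12:+1/.#../.###
[.###/.#..] V move#2: V00:-1/####/##..*
[####/##..] H move#3: H12:+1/####/####*
[####/####] end (terminal -1, V#4); searched .#../.#.. to 12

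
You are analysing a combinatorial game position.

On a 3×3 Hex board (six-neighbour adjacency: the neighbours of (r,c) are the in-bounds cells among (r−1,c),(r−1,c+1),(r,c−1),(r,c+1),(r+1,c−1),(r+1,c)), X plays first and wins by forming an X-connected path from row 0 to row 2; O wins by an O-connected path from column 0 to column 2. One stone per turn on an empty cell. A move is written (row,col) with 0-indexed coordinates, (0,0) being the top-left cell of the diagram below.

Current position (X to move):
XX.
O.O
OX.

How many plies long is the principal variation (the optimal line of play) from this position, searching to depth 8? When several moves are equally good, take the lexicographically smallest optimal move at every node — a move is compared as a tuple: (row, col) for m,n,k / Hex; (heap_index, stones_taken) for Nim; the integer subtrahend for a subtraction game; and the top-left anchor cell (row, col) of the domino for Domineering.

p1 X@[XX./O.O/OX.]: (0,2)[XXX/O.O/OX.]-1 (1,1)[XX./OXO/OX.]+1* (2,2)[XX./O.O/OXX]-1
p2 O@[XX./OXO/OX.] terminal -1; root [XX./O.O/OX.] d8

PV length from [XX./O.O/OX.]: 1 ply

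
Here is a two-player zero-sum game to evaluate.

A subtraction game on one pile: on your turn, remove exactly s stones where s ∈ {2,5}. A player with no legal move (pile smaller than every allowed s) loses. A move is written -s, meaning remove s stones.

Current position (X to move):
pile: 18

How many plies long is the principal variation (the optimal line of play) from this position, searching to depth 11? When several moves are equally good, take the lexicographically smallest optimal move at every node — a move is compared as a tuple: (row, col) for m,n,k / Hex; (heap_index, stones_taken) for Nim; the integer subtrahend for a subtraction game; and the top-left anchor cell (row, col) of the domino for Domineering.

p1 X@[18]: -2[16]-1* -5[13]-1
p2 O@[16]: -2[14]+1* -5[11]+1
p3 X@[14]: -2[12]-1* -5[9]-1
p4 O@[12]: -2[10]-1 -5[7]+1*
p5 X@[7]: -2[5]-1* -5[2]-1
p6 O@[5]: -2[3]-1 -5[0]+1*
p7 X@[0] terminal -1; root [18] d11

PV length from [18]: 6 plies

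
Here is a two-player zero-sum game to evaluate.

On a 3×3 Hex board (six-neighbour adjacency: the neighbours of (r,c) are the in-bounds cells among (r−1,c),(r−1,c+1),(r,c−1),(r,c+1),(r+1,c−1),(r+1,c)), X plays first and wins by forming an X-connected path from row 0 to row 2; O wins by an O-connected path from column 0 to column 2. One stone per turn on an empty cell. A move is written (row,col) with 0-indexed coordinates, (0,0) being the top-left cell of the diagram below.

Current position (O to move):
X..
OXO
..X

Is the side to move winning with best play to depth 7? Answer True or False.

O winning at [X../OXO/..X]: False

ply 1, O at X../OXO/..X | (0,1)=-1→XO./OXO/..X*; (0,2)=-1→X.O/OXO/..X; (2,0)=-1→X../OXO/O.X; (2,1)=-1→X../OXO/.OX
ply 2, X at XO./OXO/..X | (0,2)=+1→XOX/OXO/..X*; (2,0)=-1→XO./OXO/X.X; (2,1)=-1→XO./OXO/.XX
ply 3, O at XOX/OXO/..X | (2,0)=-1→XOX/OXO/O.X*; (2,1)=-1→XOX/OXO/.OX
ply 4, X at XOX/OXO/O.X | (2,1)=+1→XOX/OXO/OXX*
ply 5: XOX/OXO/OXX is terminal -1 (O); from X../OXO/..X depth 7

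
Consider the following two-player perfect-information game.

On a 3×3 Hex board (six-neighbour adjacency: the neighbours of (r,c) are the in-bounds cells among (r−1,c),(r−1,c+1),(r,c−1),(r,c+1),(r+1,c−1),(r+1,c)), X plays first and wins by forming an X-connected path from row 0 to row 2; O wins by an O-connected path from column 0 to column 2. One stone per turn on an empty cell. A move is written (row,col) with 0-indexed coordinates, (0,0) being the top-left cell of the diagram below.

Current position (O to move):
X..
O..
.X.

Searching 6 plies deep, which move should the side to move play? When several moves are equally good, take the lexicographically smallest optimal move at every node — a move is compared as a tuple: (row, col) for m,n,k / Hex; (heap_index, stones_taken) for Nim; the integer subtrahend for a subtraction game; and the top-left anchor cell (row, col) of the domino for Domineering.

p1 O@[X../O../.X.]: (0,1)[XO./O../.X.]-1 (0,2)[X.O/O../.X.]+1* (1,1)[X../OO./.X.]+1 (1,2)[X../O.O/.X.]-1 (2,0)[X../O../OX.]-1 (2,2)[X../O../.XO]-1
p2 X@[X.O/O../.X.]: (0,1)[XXO/O../.X.]-1* (1,1)[X.O/OX./.X.]-1 (1,2)[X.O/O.X/.X.]-1 (2,0)[X.O/O../XX.]-1 (2,2)[X.O/O../.XX]-1
p3 O@[XXO/O../.X.]: (1,1)[XXO/OO./.X.]+1* (1,2)[XXO/O.O/.X.]-1 (2,0)[XXO/O../OX.]-1 (2,2)[XXO/O../.XO]-1
p4 X@[XXO/OO./.X.] terminal -1; root [X../O../.X.] d6

O's best at [X../O../.X.]: (0,2)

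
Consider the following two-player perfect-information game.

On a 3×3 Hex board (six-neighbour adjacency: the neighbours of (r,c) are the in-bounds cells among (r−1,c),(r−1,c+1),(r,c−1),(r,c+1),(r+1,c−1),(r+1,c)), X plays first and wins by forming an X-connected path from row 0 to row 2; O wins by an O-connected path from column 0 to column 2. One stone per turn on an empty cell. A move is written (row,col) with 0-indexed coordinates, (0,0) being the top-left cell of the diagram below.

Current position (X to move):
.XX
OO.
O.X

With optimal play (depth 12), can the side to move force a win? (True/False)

[.XX/OO./O.X] X move#1: (0,0):-1/XXX/OO./O.X, (1,2):+1/.XX/OOX/O.X*, (2,1):-1/.XX/OO./OXX
[.XX/OOX/O.X] end (terminal -1, O#2); searched .XX/OO./O.X to 12

X winning at [.XX/OO./O.X]: True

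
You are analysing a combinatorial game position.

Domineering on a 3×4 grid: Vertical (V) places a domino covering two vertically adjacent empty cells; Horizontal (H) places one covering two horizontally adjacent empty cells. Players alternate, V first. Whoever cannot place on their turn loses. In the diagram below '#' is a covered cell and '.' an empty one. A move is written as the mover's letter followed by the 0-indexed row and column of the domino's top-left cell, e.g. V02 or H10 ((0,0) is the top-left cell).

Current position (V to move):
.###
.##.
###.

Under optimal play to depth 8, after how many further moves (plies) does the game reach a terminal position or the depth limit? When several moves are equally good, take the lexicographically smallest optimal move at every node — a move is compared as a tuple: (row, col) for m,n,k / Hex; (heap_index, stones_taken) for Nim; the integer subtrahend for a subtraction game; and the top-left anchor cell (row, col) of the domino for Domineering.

PV length from [.###/.##./###.]: 1 ply

[.###/.##./###.] V move#1: V00:+1/####/###./###.*, V13:+1/.###/.###/####
[####/###./###.] end (terminal -1, H#2); searched .###/.##./###. to 8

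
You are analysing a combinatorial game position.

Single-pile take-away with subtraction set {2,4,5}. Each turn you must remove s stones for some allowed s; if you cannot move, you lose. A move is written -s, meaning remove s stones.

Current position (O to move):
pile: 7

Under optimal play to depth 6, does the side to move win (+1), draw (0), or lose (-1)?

[7] O move#1: -2:-1/5*, -4:-1/3, -5:-1/2
[5] X move#2: -2:-1/3, -4:+1/1*, -5:+1/0
[1] end (terminal -1, O#3); searched 7 to 6

value(7, O) = -1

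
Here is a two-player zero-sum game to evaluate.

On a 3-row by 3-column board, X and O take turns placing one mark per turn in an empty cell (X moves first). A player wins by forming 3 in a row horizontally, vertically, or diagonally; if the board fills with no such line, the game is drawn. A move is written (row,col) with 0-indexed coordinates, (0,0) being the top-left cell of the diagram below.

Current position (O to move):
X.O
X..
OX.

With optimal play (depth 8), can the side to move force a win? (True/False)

O winning at [X.O/X../OX.]: True

ply 1, O at X.O/X../OX. | (0,1)=-1→XOO/X../OX.; (1,1)=+1→X.O/XO./OX.*; (1,2)=+1→X.O/X.O/OX.; (2,2)=+1→X.O/X../OXO
ply 2: X.O/XO./OX. is terminal -1 (X); from X.O/X../OX. depth 8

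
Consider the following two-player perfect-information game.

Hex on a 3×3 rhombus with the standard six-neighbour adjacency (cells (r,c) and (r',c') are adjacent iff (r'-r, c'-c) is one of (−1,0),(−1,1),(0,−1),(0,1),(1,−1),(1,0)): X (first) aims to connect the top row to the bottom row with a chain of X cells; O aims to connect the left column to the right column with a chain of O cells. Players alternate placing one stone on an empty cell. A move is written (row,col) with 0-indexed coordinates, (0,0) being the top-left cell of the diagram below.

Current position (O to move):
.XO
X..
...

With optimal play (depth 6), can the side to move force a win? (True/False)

O winning at [.XO/X../...]: True

p1 O@[.XO/X../...]: (0,0)[OXO/X../...]-1 (1,1)[.XO/XO./...]-1 (1,2)[.XO/X.O/...]-1 (2,0)[.XO/X../O..]+1* (2,1)[.XO/X../.O.]-1 (2,2)[.XO/X../..O]-1
p2 X@[.XO/X../O..]: (0,0)[XXO/X../O..]-1* (1,1)[.XO/XX./O..]-1 (1,2)[.XO/X.X/O..]-1 (2,1)[.XO/X../OX.]-1 (2,2)[.XO/X../O.X]-1
p3 O@[XXO/X../O..]: (1,1)[XXO/XO./O..]+1* (1,2)[XXO/X.O/O..]+1 (2,1)[XXO/X../OO.]+1 (2,2)[XXO/X../O.O]+1
p4 X@[XXO/XO./O..] terminal -1; root [.XO/X../...] d6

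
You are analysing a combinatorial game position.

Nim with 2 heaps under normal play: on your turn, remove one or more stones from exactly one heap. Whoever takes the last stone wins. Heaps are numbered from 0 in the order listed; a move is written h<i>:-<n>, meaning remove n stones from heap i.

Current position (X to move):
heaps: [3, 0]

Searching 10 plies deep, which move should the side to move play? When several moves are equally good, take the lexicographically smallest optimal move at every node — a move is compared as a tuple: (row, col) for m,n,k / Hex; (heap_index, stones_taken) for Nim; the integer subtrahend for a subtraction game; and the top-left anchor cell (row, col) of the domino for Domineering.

X's best at [(3,0)]: h0:-3

ply 1, X at (3,0) | h0:-1=-1→(2,0); h0:-2=-1→(1,0); h0:-3=+1→(0,0)*
ply 2: (0,0) is terminal -1 (O); from (3,0) depth 10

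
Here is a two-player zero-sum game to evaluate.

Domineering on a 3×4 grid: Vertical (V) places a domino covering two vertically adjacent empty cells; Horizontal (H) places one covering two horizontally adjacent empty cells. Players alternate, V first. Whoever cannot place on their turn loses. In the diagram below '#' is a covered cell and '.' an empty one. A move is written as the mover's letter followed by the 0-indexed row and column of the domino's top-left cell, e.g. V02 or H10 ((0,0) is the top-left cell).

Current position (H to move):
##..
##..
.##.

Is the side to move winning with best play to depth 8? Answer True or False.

H winning at [##../##../.##.]: True

ply 1, H at ##../##../.##. | H02=-1→####/##../.##.; H12=+1→##../####/.##.*
ply 2: ##../####/.##. is terminal -1 (V); from ##../##../.##. depth 8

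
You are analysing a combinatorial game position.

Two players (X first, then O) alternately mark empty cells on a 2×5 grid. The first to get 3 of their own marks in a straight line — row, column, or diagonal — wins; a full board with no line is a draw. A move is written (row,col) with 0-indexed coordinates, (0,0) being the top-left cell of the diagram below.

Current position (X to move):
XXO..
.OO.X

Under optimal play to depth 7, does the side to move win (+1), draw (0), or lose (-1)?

value(XXO../.OO.X, X) = -1

ply 1, X at XXO../.OO.X | (0,3)=-1→XXOX./.OO.X*; (0,4)=-1→XXO.X/.OO.X; (1,0)=-1→XXO../XOO.X; (1,3)=-1→XXO../.OOXX
ply 2, O at XXOX./.OO.X | (0,4)=+1→XXOXO/.OO.X*; (1,0)=+1→XXOX./OOO.X; (1,3)=+1→XXOX./.OOOX
ply 3, X at XXOXO/.OO.X | (1,0)=-1→XXOXO/XOO.X*; (1,3)=-1→XXOXO/.OOXX
ply 4, O at XXOXO/XOO.X | (1,3)=+1→XXOXO/XOOOX*
ply 5: XXOXO/XOOOX is terminal -1 (X); from XXO../.OO.X depth 7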